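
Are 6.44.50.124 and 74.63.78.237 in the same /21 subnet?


Mask: 255.255.248.0
6.44.50.124 AND mask = 6.44.48.0
74.63.78.237 AND mask = 74.63.72.0
No, different subnets (6.44.48.0 vs 74.63.72.0)


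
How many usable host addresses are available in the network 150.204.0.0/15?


Host bits = 32 - 15 = 17
Total addresses = 2^17 = 131072
Usable = total - 2 (network and broadcast)
Usable hosts: 131070


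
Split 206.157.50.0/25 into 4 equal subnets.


New prefix = 25 + 2 = 27
Each subnet has 32 addresses
  206.157.50.0/27
  206.157.50.32/27
  206.157.50.64/27
  206.157.50.96/27
Subnets: 206.157.50.0/27, 206.157.50.32/27, 206.157.50.64/27, 206.157.50.96/27


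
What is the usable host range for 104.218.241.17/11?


Network: 104.192.0.0
Broadcast: 104.223.255.255
First usable = network + 1
Last usable = broadcast - 1
Range: 104.192.0.1 to 104.223.255.254


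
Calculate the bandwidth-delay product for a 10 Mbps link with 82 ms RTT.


BDP = bandwidth * RTT
= 10 Mbps * 82 ms
= 10 * 1e6 * 82 / 1000 bits
= 820000 bits
= 102500 bytes
= 100.0977 KB
BDP = 820000 bits (102500 bytes)


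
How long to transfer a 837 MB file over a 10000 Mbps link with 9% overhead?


Effective throughput = 10000 * (1 - 9/100) = 9100 Mbps
File size in Mb = 837 * 8 = 6696 Mb
Time = 6696 / 9100
Time = 0.7358 seconds


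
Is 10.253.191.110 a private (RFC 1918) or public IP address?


RFC 1918 private ranges:
  10.0.0.0/8 (10.0.0.0 - 10.255.255.255)
  172.16.0.0/12 (172.16.0.0 - 172.31.255.255)
  192.168.0.0/16 (192.168.0.0 - 192.168.255.255)
Private (in 10.0.0.0/8)


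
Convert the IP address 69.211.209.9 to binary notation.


69 = 01000101
211 = 11010011
209 = 11010001
9 = 00001001
Binary: 01000101.11010011.11010001.00001001


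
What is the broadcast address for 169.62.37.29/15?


Network: 169.62.0.0/15
Host bits = 17
Set all host bits to 1:
Broadcast: 169.63.255.255


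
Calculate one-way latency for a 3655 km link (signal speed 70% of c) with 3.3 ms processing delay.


Speed = 0.7 * 3e5 km/s = 210000 km/s
Propagation delay = 3655 / 210000 = 0.0174 s = 17.4048 ms
Processing delay = 3.3 ms
Total one-way latency = 20.7048 ms


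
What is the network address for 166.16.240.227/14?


IP:   10100110.00010000.11110000.11100011
Mask: 11111111.11111100.00000000.00000000
AND operation:
Net:  10100110.00010000.00000000.00000000
Network: 166.16.0.0/14


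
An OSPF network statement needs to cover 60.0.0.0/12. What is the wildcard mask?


Subnet mask: 255.240.0.0
Wildcard = 255.255.255.255 - subnet mask
255 - 255 = 0
255 - 240 = 15
255 - 0 = 255
255 - 0 = 255
Wildcard: 0.15.255.255


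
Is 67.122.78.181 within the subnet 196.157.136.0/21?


Subnet network: 196.157.136.0
Test IP AND mask: 67.122.72.0
No, 67.122.78.181 is not in 196.157.136.0/21


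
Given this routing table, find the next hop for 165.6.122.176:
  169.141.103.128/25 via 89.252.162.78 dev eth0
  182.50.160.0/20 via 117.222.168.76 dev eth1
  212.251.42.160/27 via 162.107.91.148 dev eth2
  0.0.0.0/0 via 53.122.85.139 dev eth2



Longest prefix match for 165.6.122.176:
  /25 169.141.103.128: no
  /20 182.50.160.0: no
  /27 212.251.42.160: no
  /0 0.0.0.0: MATCH
Selected: next-hop 53.122.85.139 via eth2 (matched /0)


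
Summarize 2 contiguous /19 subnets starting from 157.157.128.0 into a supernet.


Original prefix: /19
Number of subnets: 2 = 2^1
New prefix = 19 - 1 = 18
Supernet: 157.157.128.0/18


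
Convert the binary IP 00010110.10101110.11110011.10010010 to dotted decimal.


00010110 = 22
10101110 = 174
11110011 = 243
10010010 = 146
IP: 22.174.243.146


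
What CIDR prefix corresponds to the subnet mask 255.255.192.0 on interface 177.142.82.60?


Binary: 11111111.11111111.11000000.00000000
Count leading 1s
Prefix: /18


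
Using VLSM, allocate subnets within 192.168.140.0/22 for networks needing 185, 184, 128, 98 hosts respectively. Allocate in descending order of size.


185 hosts -> /24 (254 usable): 192.168.140.0/24
184 hosts -> /24 (254 usable): 192.168.141.0/24
128 hosts -> /24 (254 usable): 192.168.142.0/24
98 hosts -> /25 (126 usable): 192.168.143.0/25
Allocation: 192.168.140.0/24 (185 hosts, 254 usable); 192.168.141.0/24 (184 hosts, 254 usable); 192.168.142.0/24 (128 hosts, 254 usable); 192.168.143.0/25 (98 hosts, 126 usable)


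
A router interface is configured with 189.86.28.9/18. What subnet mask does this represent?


/18 means 18 network bits, 14 host bits
Binary: 11111111111111111100000000000000
Mask: 255.255.192.0


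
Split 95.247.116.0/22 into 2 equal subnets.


New prefix = 22 + 1 = 23
Each subnet has 512 addresses
  95.247.116.0/23
  95.247.118.0/23
Subnets: 95.247.116.0/23, 95.247.118.0/23


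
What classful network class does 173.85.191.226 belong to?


First octet: 173
Binary: 10101101
10xxxxxx -> Class B (128-191)
Class B, default mask 255.255.0.0 (/16)


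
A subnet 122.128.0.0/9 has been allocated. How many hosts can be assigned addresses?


Host bits = 32 - 9 = 23
Total addresses = 2^23 = 8388608
Usable = total - 2 (network and broadcast)
Usable hosts: 8388606


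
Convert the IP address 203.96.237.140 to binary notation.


203 = 11001011
96 = 01100000
237 = 11101101
140 = 10001100
Binary: 11001011.01100000.11101101.10001100


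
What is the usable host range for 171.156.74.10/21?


Network: 171.156.72.0
Broadcast: 171.156.79.255
First usable = network + 1
Last usable = broadcast - 1
Range: 171.156.72.1 to 171.156.79.254


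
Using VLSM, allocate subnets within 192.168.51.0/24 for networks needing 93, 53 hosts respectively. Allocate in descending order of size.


93 hosts -> /25 (126 usable): 192.168.51.0/25
53 hosts -> /26 (62 usable): 192.168.51.128/26
Allocation: 192.168.51.0/25 (93 hosts, 126 usable); 192.168.51.128/26 (53 hosts, 62 usable)


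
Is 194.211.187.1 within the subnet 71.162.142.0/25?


Subnet network: 71.162.142.0
Test IP AND mask: 194.211.187.0
No, 194.211.187.1 is not in 71.162.142.0/25


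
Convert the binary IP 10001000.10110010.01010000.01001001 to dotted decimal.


10001000 = 136
10110010 = 178
01010000 = 80
01001001 = 73
IP: 136.178.80.73


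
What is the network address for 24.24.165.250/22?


IP:   00011000.00011000.10100101.11111010
Mask: 11111111.11111111.11111100.00000000
AND operation:
Net:  00011000.00011000.10100100.00000000
Network: 24.24.164.0/22


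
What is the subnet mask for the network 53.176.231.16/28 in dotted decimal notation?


/28 means 28 network bits, 4 host bits
Binary: 11111111111111111111111111110000
Mask: 255.255.255.240


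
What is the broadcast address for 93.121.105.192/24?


Network: 93.121.105.0/24
Host bits = 8
Set all host bits to 1:
Broadcast: 93.121.105.255


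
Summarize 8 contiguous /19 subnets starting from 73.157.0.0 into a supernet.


Original prefix: /19
Number of subnets: 8 = 2^3
New prefix = 19 - 3 = 16
Supernet: 73.157.0.0/16


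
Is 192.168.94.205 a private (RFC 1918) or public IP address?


RFC 1918 private ranges:
  10.0.0.0/8 (10.0.0.0 - 10.255.255.255)
  172.16.0.0/12 (172.16.0.0 - 172.31.255.255)
  192.168.0.0/16 (192.168.0.0 - 192.168.255.255)
Private (in 192.168.0.0/16)


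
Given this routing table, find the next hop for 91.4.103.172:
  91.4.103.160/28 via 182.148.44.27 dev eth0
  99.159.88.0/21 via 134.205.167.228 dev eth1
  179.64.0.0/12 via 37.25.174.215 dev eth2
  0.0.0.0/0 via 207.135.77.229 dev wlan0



Longest prefix match for 91.4.103.172:
  /28 91.4.103.160: MATCH
  /21 99.159.88.0: no
  /12 179.64.0.0: no
  /0 0.0.0.0: MATCH
Selected: next-hop 182.148.44.27 via eth0 (matched /28)


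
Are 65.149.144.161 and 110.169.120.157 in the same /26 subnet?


Mask: 255.255.255.192
65.149.144.161 AND mask = 65.149.144.128
110.169.120.157 AND mask = 110.169.120.128
No, different subnets (65.149.144.128 vs 110.169.120.128)


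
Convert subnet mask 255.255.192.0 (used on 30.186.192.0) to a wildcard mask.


Subnet mask: 255.255.192.0
Wildcard = 255.255.255.255 - subnet mask
255 - 255 = 0
255 - 255 = 0
255 - 192 = 63
255 - 0 = 255
Wildcard: 0.0.63.255


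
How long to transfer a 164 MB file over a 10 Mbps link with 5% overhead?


Effective throughput = 10 * (1 - 5/100) = 9.5 Mbps
File size in Mb = 164 * 8 = 1312 Mb
Time = 1312 / 9.5
Time = 138.1053 seconds


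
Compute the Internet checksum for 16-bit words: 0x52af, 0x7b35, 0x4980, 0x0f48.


Sum all words (with carry folding):
+ 0x52af = 0x52af
+ 0x7b35 = 0xcde4
+ 0x4980 = 0x1765
+ 0x0f48 = 0x26ad
One's complement: ~0x26ad
Checksum = 0xd952


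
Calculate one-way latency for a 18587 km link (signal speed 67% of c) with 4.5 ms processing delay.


Speed = 0.67 * 3e5 km/s = 201000 km/s
Propagation delay = 18587 / 201000 = 0.0925 s = 92.4726 ms
Processing delay = 4.5 ms
Total one-way latency = 96.9726 ms


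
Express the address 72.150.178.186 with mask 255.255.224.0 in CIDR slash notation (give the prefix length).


Binary: 11111111.11111111.11100000.00000000
Count leading 1s
Prefix: /19


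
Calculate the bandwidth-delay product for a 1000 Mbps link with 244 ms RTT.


BDP = bandwidth * RTT
= 1000 Mbps * 244 ms
= 1000 * 1e6 * 244 / 1000 bits
= 244000000 bits
= 30500000 bytes
= 29785.1562 KB
BDP = 244000000 bits (30500000 bytes)


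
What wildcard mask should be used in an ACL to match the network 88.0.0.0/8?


Subnet mask: 255.0.0.0
Wildcard = 255.255.255.255 - subnet mask
255 - 255 = 0
255 - 0 = 255
255 - 0 = 255
255 - 0 = 255
Wildcard: 0.255.255.255


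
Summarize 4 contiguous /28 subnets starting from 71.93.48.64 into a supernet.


Original prefix: /28
Number of subnets: 4 = 2^2
New prefix = 28 - 2 = 26
Supernet: 71.93.48.64/26


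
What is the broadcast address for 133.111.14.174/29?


Network: 133.111.14.168/29
Host bits = 3
Set all host bits to 1:
Broadcast: 133.111.14.175


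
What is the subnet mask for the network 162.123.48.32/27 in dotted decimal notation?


/27 means 27 network bits, 5 host bits
Binary: 11111111111111111111111111100000
Mask: 255.255.255.224


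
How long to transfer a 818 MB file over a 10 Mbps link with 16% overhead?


Effective throughput = 10 * (1 - 16/100) = 8.4 Mbps
File size in Mb = 818 * 8 = 6544 Mb
Time = 6544 / 8.4
Time = 779.0476 seconds


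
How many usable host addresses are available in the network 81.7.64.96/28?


Host bits = 32 - 28 = 4
Total addresses = 2^4 = 16
Usable = total - 2 (network and broadcast)
Usable hosts: 14


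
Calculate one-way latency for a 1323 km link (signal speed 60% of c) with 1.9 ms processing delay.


Speed = 0.6 * 3e5 km/s = 180000 km/s
Propagation delay = 1323 / 180000 = 0.0073 s = 7.35 ms
Processing delay = 1.9 ms
Total one-way latency = 9.25 ms


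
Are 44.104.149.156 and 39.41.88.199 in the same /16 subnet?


Mask: 255.255.0.0
44.104.149.156 AND mask = 44.104.0.0
39.41.88.199 AND mask = 39.41.0.0
No, different subnets (44.104.0.0 vs 39.41.0.0)


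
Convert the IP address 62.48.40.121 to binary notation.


62 = 00111110
48 = 00110000
40 = 00101000
121 = 01111001
Binary: 00111110.00110000.00101000.01111001


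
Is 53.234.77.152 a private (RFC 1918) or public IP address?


RFC 1918 private ranges:
  10.0.0.0/8 (10.0.0.0 - 10.255.255.255)
  172.16.0.0/12 (172.16.0.0 - 172.31.255.255)
  192.168.0.0/16 (192.168.0.0 - 192.168.255.255)
Public (not in any RFC 1918 range)


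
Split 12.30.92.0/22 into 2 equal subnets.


New prefix = 22 + 1 = 23
Each subnet has 512 addresses
  12.30.92.0/23
  12.30.94.0/23
Subnets: 12.30.92.0/23, 12.30.94.0/23


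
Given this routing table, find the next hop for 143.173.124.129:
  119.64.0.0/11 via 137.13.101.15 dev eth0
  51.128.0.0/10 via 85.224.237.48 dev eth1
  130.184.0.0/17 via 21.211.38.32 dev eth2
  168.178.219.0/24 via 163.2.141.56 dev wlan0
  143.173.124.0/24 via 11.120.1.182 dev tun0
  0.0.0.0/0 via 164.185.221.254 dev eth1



Longest prefix match for 143.173.124.129:
  /11 119.64.0.0: no
  /10 51.128.0.0: no
  /17 130.184.0.0: no
  /24 168.178.219.0: no
  /24 143.173.124.0: MATCH
  /0 0.0.0.0: MATCH
Selected: next-hop 11.120.1.182 via tun0 (matched /24)


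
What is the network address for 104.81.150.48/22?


IP:   01101000.01010001.10010110.00110000
Mask: 11111111.11111111.11111100.00000000
AND operation:
Net:  01101000.01010001.10010100.00000000
Network: 104.81.148.0/22


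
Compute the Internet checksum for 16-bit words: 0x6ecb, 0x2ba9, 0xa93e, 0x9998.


Sum all words (with carry folding):
+ 0x6ecb = 0x6ecb
+ 0x2ba9 = 0x9a74
+ 0xa93e = 0x43b3
+ 0x9998 = 0xdd4b
One's complement: ~0xdd4b
Checksum = 0x22b4


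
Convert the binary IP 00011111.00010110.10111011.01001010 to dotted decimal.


00011111 = 31
00010110 = 22
10111011 = 187
01001010 = 74
IP: 31.22.187.74


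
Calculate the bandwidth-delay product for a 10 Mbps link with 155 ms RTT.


BDP = bandwidth * RTT
= 10 Mbps * 155 ms
= 10 * 1e6 * 155 / 1000 bits
= 1550000 bits
= 193750 bytes
= 189.209 KB
BDP = 1550000 bits (193750 bytes)


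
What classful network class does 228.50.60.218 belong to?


First octet: 228
Binary: 11100100
1110xxxx -> Class D (224-239)
Class D (multicast), default mask N/A


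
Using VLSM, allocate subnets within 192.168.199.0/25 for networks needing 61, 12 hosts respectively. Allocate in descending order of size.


61 hosts -> /26 (62 usable): 192.168.199.0/26
12 hosts -> /28 (14 usable): 192.168.199.64/28
Allocation: 192.168.199.0/26 (61 hosts, 62 usable); 192.168.199.64/28 (12 hosts, 14 usable)


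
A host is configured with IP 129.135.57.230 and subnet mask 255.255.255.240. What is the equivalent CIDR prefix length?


Binary: 11111111.11111111.11111111.11110000
Count leading 1s
Prefix: /28


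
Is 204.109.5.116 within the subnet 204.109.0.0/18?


Subnet network: 204.109.0.0
Test IP AND mask: 204.109.0.0
Yes, 204.109.5.116 is in 204.109.0.0/18


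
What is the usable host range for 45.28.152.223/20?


Network: 45.28.144.0
Broadcast: 45.28.159.255
First usable = network + 1
Last usable = broadcast - 1
Range: 45.28.144.1 to 45.28.159.254


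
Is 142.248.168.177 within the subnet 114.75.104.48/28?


Subnet network: 114.75.104.48
Test IP AND mask: 142.248.168.176
No, 142.248.168.177 is not in 114.75.104.48/28


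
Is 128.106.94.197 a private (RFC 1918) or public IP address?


RFC 1918 private ranges:
  10.0.0.0/8 (10.0.0.0 - 10.255.255.255)
  172.16.0.0/12 (172.16.0.0 - 172.31.255.255)
  192.168.0.0/16 (192.168.0.0 - 192.168.255.255)
Public (not in any RFC 1918 range)


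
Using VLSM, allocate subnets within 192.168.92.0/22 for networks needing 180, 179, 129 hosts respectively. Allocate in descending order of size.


180 hosts -> /24 (254 usable): 192.168.92.0/24
179 hosts -> /24 (254 usable): 192.168.93.0/24
129 hosts -> /24 (254 usable): 192.168.94.0/24
Allocation: 192.168.92.0/24 (180 hosts, 254 usable); 192.168.93.0/24 (179 hosts, 254 usable); 192.168.94.0/24 (129 hosts, 254 usable)


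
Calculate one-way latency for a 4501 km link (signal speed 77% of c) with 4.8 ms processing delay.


Speed = 0.77 * 3e5 km/s = 231000 km/s
Propagation delay = 4501 / 231000 = 0.0195 s = 19.4848 ms
Processing delay = 4.8 ms
Total one-way latency = 24.2848 ms


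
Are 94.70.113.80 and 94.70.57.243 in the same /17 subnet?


Mask: 255.255.128.0
94.70.113.80 AND mask = 94.70.0.0
94.70.57.243 AND mask = 94.70.0.0
Yes, same subnet (94.70.0.0)


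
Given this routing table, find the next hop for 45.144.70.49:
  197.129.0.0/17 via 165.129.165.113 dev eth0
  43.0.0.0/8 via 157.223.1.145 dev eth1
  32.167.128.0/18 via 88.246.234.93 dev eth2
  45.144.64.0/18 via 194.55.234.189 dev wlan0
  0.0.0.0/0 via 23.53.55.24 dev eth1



Longest prefix match for 45.144.70.49:
  /17 197.129.0.0: no
  /8 43.0.0.0: no
  /18 32.167.128.0: no
  /18 45.144.64.0: MATCH
  /0 0.0.0.0: MATCH
Selected: next-hop 194.55.234.189 via wlan0 (matched /18)


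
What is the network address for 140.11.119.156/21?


IP:   10001100.00001011.01110111.10011100
Mask: 11111111.11111111.11111000.00000000
AND operation:
Net:  10001100.00001011.01110000.00000000
Network: 140.11.112.0/21


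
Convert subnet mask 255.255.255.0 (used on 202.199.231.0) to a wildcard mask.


Subnet mask: 255.255.255.0
Wildcard = 255.255.255.255 - subnet mask
255 - 255 = 0
255 - 255 = 0
255 - 255 = 0
255 - 0 = 255
Wildcard: 0.0.0.255


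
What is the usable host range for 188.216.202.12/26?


Network: 188.216.202.0
Broadcast: 188.216.202.63
First usable = network + 1
Last usable = broadcast - 1
Range: 188.216.202.1 to 188.216.202.62


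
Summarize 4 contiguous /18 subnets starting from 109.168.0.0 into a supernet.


Original prefix: /18
Number of subnets: 4 = 2^2
New prefix = 18 - 2 = 16
Supernet: 109.168.0.0/16


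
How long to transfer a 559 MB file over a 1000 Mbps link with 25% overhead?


Effective throughput = 1000 * (1 - 25/100) = 750 Mbps
File size in Mb = 559 * 8 = 4472 Mb
Time = 4472 / 750
Time = 5.9627 seconds


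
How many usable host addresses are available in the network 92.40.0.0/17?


Host bits = 32 - 17 = 15
Total addresses = 2^15 = 32768
Usable = total - 2 (network and broadcast)
Usable hosts: 32766


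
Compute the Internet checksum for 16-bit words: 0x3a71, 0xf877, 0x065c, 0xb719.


Sum all words (with carry folding):
+ 0x3a71 = 0x3a71
+ 0xf877 = 0x32e9
+ 0x065c = 0x3945
+ 0xb719 = 0xf05e
One's complement: ~0xf05e
Checksum = 0x0fa1


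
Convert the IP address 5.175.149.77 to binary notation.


5 = 00000101
175 = 10101111
149 = 10010101
77 = 01001101
Binary: 00000101.10101111.10010101.01001101


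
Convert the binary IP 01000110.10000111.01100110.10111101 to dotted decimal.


01000110 = 70
10000111 = 135
01100110 = 102
10111101 = 189
IP: 70.135.102.189


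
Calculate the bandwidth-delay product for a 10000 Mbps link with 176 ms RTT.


BDP = bandwidth * RTT
= 10000 Mbps * 176 ms
= 10000 * 1e6 * 176 / 1000 bits
= 1760000000 bits
= 220000000 bytes
= 214843.75 KB
BDP = 1760000000 bits (220000000 bytes)


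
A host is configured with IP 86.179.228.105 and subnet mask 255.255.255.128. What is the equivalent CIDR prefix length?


Binary: 11111111.11111111.11111111.10000000
Count leading 1s
Prefix: /25


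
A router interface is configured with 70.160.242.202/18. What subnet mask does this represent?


/18 means 18 network bits, 14 host bits
Binary: 11111111111111111100000000000000
Mask: 255.255.192.0


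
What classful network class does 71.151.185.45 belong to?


First octet: 71
Binary: 01000111
0xxxxxxx -> Class A (1-126)
Class A, default mask 255.0.0.0 (/8)


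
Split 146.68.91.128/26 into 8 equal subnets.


New prefix = 26 + 3 = 29
Each subnet has 8 addresses
  146.68.91.128/29
  146.68.91.136/29
  146.68.91.144/29
  146.68.91.152/29
  146.68.91.160/29
  146.68.91.168/29
  146.68.91.176/29
  146.68.91.184/29
Subnets: 146.68.91.128/29, 146.68.91.136/29, 146.68.91.144/29, 146.68.91.152/29, 146.68.91.160/29, 146.68.91.168/29, 146.68.91.176/29, 146.68.91.184/29


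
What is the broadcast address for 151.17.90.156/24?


Network: 151.17.90.0/24
Host bits = 8
Set all host bits to 1:
Broadcast: 151.17.90.255


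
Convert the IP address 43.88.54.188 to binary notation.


43 = 00101011
88 = 01011000
54 = 00110110
188 = 10111100
Binary: 00101011.01011000.00110110.10111100


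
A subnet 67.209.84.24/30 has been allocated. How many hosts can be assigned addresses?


Host bits = 32 - 30 = 2
Total addresses = 2^2 = 4
Usable = total - 2 (network and broadcast)
Usable hosts: 2


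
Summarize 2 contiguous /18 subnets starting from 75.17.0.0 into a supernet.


Original prefix: /18
Number of subnets: 2 = 2^1
New prefix = 18 - 1 = 17
Supernet: 75.17.0.0/17


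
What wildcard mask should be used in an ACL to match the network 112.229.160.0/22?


Subnet mask: 255.255.252.0
Wildcard = 255.255.255.255 - subnet mask
255 - 255 = 0
255 - 255 = 0
255 - 252 = 3
255 - 0 = 255
Wildcard: 0.0.3.255


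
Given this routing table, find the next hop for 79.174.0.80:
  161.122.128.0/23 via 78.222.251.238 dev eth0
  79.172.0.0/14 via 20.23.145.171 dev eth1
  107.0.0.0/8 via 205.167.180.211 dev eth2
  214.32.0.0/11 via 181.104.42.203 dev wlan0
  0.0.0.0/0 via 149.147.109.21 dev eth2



Longest prefix match for 79.174.0.80:
  /23 161.122.128.0: no
  /14 79.172.0.0: MATCH
  /8 107.0.0.0: no
  /11 214.32.0.0: no
  /0 0.0.0.0: MATCH
Selected: next-hop 20.23.145.171 via eth1 (matched /14)


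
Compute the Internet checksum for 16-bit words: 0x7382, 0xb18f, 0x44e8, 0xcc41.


Sum all words (with carry folding):
+ 0x7382 = 0x7382
+ 0xb18f = 0x2512
+ 0x44e8 = 0x69fa
+ 0xcc41 = 0x363c
One's complement: ~0x363c
Checksum = 0xc9c3


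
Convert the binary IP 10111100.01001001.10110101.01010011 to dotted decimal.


10111100 = 188
01001001 = 73
10110101 = 181
01010011 = 83
IP: 188.73.181.83


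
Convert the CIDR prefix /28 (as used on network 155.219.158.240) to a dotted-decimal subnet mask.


/28 means 28 network bits, 4 host bits
Binary: 11111111111111111111111111110000
Mask: 255.255.255.240


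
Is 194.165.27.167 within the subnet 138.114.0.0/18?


Subnet network: 138.114.0.0
Test IP AND mask: 194.165.0.0
No, 194.165.27.167 is not in 138.114.0.0/18


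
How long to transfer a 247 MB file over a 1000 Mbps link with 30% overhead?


Effective throughput = 1000 * (1 - 30/100) = 700 Mbps
File size in Mb = 247 * 8 = 1976 Mb
Time = 1976 / 700
Time = 2.8229 seconds


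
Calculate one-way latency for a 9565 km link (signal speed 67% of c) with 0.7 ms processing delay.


Speed = 0.67 * 3e5 km/s = 201000 km/s
Propagation delay = 9565 / 201000 = 0.0476 s = 47.5871 ms
Processing delay = 0.7 ms
Total one-way latency = 48.2871 ms


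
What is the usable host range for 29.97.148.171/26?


Network: 29.97.148.128
Broadcast: 29.97.148.191
First usable = network + 1
Last usable = broadcast - 1
Range: 29.97.148.129 to 29.97.148.190


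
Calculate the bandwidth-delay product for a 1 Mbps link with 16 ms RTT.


BDP = bandwidth * RTT
= 1 Mbps * 16 ms
= 1 * 1e6 * 16 / 1000 bits
= 16000 bits
= 2000 bytes
= 1.9531 KB
BDP = 16000 bits (2000 bytes)


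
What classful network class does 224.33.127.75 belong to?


First octet: 224
Binary: 11100000
1110xxxx -> Class D (224-239)
Class D (multicast), default mask N/A


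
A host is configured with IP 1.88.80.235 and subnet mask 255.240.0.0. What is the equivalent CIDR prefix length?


Binary: 11111111.11110000.00000000.00000000
Count leading 1s
Prefix: /12


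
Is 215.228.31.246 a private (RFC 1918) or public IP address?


RFC 1918 private ranges:
  10.0.0.0/8 (10.0.0.0 - 10.255.255.255)
  172.16.0.0/12 (172.16.0.0 - 172.31.255.255)
  192.168.0.0/16 (192.168.0.0 - 192.168.255.255)
Public (not in any RFC 1918 range)


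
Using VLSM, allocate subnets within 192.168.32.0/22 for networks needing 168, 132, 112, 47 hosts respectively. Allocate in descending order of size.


168 hosts -> /24 (254 usable): 192.168.32.0/24
132 hosts -> /24 (254 usable): 192.168.33.0/24
112 hosts -> /25 (126 usable): 192.168.34.0/25
47 hosts -> /26 (62 usable): 192.168.34.128/26
Allocation: 192.168.32.0/24 (168 hosts, 254 usable); 192.168.33.0/24 (132 hosts, 254 usable); 192.168.34.0/25 (112 hosts, 126 usable); 192.168.34.128/26 (47 hosts, 62 usable)


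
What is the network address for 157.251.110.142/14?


IP:   10011101.11111011.01101110.10001110
Mask: 11111111.11111100.00000000.00000000
AND operation:
Net:  10011101.11111000.00000000.00000000
Network: 157.248.0.0/14


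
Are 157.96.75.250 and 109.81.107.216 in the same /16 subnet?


Mask: 255.255.0.0
157.96.75.250 AND mask = 157.96.0.0
109.81.107.216 AND mask = 109.81.0.0
No, different subnets (157.96.0.0 vs 109.81.0.0)


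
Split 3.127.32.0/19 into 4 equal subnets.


New prefix = 19 + 2 = 21
Each subnet has 2048 addresses
  3.127.32.0/21
  3.127.40.0/21
  3.127.48.0/21
  3.127.56.0/21
Subnets: 3.127.32.0/21, 3.127.40.0/21, 3.127.48.0/21, 3.127.56.0/21


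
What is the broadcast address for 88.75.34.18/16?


Network: 88.75.0.0/16
Host bits = 16
Set all host bits to 1:
Broadcast: 88.75.255.255


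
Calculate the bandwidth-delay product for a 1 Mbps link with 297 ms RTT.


BDP = bandwidth * RTT
= 1 Mbps * 297 ms
= 1 * 1e6 * 297 / 1000 bits
= 297000 bits
= 37125 bytes
= 36.2549 KB
BDP = 297000 bits (37125 bytes)


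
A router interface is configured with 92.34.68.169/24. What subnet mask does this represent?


/24 means 24 network bits, 8 host bits
Binary: 11111111111111111111111100000000
Mask: 255.255.255.0


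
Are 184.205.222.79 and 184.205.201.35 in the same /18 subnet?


Mask: 255.255.192.0
184.205.222.79 AND mask = 184.205.192.0
184.205.201.35 AND mask = 184.205.192.0
Yes, same subnet (184.205.192.0)


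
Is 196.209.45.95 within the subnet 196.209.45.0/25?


Subnet network: 196.209.45.0
Test IP AND mask: 196.209.45.0
Yes, 196.209.45.95 is in 196.209.45.0/25


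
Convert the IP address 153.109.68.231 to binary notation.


153 = 10011001
109 = 01101101
68 = 01000100
231 = 11100111
Binary: 10011001.01101101.01000100.11100111


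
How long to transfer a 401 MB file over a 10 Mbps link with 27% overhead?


Effective throughput = 10 * (1 - 27/100) = 7.3 Mbps
File size in Mb = 401 * 8 = 3208 Mb
Time = 3208 / 7.3
Time = 439.4521 seconds


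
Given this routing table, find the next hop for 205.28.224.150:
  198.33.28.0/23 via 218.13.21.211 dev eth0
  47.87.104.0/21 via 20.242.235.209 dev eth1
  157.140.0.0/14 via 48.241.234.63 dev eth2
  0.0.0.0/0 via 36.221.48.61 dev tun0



Longest prefix match for 205.28.224.150:
  /23 198.33.28.0: no
  /21 47.87.104.0: no
  /14 157.140.0.0: no
  /0 0.0.0.0: MATCH
Selected: next-hop 36.221.48.61 via tun0 (matched /0)


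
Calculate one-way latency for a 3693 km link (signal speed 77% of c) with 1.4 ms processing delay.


Speed = 0.77 * 3e5 km/s = 231000 km/s
Propagation delay = 3693 / 231000 = 0.016 s = 15.987 ms
Processing delay = 1.4 ms
Total one-way latency = 17.387 ms


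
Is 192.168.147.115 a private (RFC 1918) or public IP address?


RFC 1918 private ranges:
  10.0.0.0/8 (10.0.0.0 - 10.255.255.255)
  172.16.0.0/12 (172.16.0.0 - 172.31.255.255)
  192.168.0.0/16 (192.168.0.0 - 192.168.255.255)
Private (in 192.168.0.0/16)


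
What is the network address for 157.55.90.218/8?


IP:   10011101.00110111.01011010.11011010
Mask: 11111111.00000000.00000000.00000000
AND operation:
Net:  10011101.00000000.00000000.00000000
Network: 157.0.0.0/8


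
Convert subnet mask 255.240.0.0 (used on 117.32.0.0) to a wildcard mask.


Subnet mask: 255.240.0.0
Wildcard = 255.255.255.255 - subnet mask
255 - 255 = 0
255 - 240 = 15
255 - 0 = 255
255 - 0 = 255
Wildcard: 0.15.255.255


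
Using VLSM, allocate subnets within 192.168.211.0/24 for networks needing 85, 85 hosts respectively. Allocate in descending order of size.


85 hosts -> /25 (126 usable): 192.168.211.0/25
85 hosts -> /25 (126 usable): 192.168.211.128/25
Allocation: 192.168.211.0/25 (85 hosts, 126 usable); 192.168.211.128/25 (85 hosts, 126 usable)


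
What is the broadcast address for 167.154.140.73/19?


Network: 167.154.128.0/19
Host bits = 13
Set all host bits to 1:
Broadcast: 167.154.159.255


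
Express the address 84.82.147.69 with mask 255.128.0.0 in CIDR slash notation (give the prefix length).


Binary: 11111111.10000000.00000000.00000000
Count leading 1s
Prefix: /9


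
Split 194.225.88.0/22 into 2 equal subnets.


New prefix = 22 + 1 = 23
Each subnet has 512 addresses
  194.225.88.0/23
  194.225.90.0/23
Subnets: 194.225.88.0/23, 194.225.90.0/23


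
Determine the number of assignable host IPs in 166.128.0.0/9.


Host bits = 32 - 9 = 23
Total addresses = 2^23 = 8388608
Usable = total - 2 (network and broadcast)
Usable hosts: 8388606


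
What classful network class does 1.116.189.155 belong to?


First octet: 1
Binary: 00000001
0xxxxxxx -> Class A (1-126)
Class A, default mask 255.0.0.0 (/8)


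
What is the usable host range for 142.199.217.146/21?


Network: 142.199.216.0
Broadcast: 142.199.223.255
First usable = network + 1
Last usable = broadcast - 1
Range: 142.199.216.1 to 142.199.223.254


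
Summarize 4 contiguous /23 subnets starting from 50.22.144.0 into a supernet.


Original prefix: /23
Number of subnets: 4 = 2^2
New prefix = 23 - 2 = 21
Supernet: 50.22.144.0/21


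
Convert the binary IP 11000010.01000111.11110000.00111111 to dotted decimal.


11000010 = 194
01000111 = 71
11110000 = 240
00111111 = 63
IP: 194.71.240.63


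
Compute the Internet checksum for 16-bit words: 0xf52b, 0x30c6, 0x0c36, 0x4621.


Sum all words (with carry folding):
+ 0xf52b = 0xf52b
+ 0x30c6 = 0x25f2
+ 0x0c36 = 0x3228
+ 0x4621 = 0x7849
One's complement: ~0x7849
Checksum = 0x87b6


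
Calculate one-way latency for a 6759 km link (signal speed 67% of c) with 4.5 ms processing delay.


Speed = 0.67 * 3e5 km/s = 201000 km/s
Propagation delay = 6759 / 201000 = 0.0336 s = 33.6269 ms
Processing delay = 4.5 ms
Total one-way latency = 38.1269 ms


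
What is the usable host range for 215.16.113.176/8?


Network: 215.0.0.0
Broadcast: 215.255.255.255
First usable = network + 1
Last usable = broadcast - 1
Range: 215.0.0.1 to 215.255.255.254


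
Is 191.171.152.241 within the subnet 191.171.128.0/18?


Subnet network: 191.171.128.0
Test IP AND mask: 191.171.128.0
Yes, 191.171.152.241 is in 191.171.128.0/18


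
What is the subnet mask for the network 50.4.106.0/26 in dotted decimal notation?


/26 means 26 network bits, 6 host bits
Binary: 11111111111111111111111111000000
Mask: 255.255.255.192


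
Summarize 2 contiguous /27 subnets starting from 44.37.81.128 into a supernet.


Original prefix: /27
Number of subnets: 2 = 2^1
New prefix = 27 - 1 = 26
Supernet: 44.37.81.128/26


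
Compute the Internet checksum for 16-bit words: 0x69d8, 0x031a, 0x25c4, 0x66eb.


Sum all words (with carry folding):
+ 0x69d8 = 0x69d8
+ 0x031a = 0x6cf2
+ 0x25c4 = 0x92b6
+ 0x66eb = 0xf9a1
One's complement: ~0xf9a1
Checksum = 0x065e


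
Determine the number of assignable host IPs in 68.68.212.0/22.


Host bits = 32 - 22 = 10
Total addresses = 2^10 = 1024
Usable = total - 2 (network and broadcast)
Usable hosts: 1022


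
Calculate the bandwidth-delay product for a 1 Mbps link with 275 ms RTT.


BDP = bandwidth * RTT
= 1 Mbps * 275 ms
= 1 * 1e6 * 275 / 1000 bits
= 275000 bits
= 34375 bytes
= 33.5693 KB
BDP = 275000 bits (34375 bytes)


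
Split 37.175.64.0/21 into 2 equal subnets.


New prefix = 21 + 1 = 22
Each subnet has 1024 addresses
  37.175.64.0/22
  37.175.68.0/22
Subnets: 37.175.64.0/22, 37.175.68.0/22


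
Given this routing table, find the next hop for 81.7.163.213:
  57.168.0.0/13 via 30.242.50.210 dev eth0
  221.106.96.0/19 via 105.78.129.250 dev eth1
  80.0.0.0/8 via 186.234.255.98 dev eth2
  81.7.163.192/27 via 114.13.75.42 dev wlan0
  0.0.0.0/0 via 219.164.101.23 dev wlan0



Longest prefix match for 81.7.163.213:
  /13 57.168.0.0: no
  /19 221.106.96.0: no
  /8 80.0.0.0: no
  /27 81.7.163.192: MATCH
  /0 0.0.0.0: MATCH
Selected: next-hop 114.13.75.42 via wlan0 (matched /27)


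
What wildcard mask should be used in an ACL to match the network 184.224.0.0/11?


Subnet mask: 255.224.0.0
Wildcard = 255.255.255.255 - subnet mask
255 - 255 = 0
255 - 224 = 31
255 - 0 = 255
255 - 0 = 255
Wildcard: 0.31.255.255


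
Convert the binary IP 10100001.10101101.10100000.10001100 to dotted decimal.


10100001 = 161
10101101 = 173
10100000 = 160
10001100 = 140
IP: 161.173.160.140


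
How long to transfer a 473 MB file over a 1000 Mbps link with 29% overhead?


Effective throughput = 1000 * (1 - 29/100) = 710 Mbps
File size in Mb = 473 * 8 = 3784 Mb
Time = 3784 / 710
Time = 5.3296 seconds


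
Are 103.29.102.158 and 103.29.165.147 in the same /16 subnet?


Mask: 255.255.0.0
103.29.102.158 AND mask = 103.29.0.0
103.29.165.147 AND mask = 103.29.0.0
Yes, same subnet (103.29.0.0)


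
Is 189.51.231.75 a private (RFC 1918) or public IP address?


RFC 1918 private ranges:
  10.0.0.0/8 (10.0.0.0 - 10.255.255.255)
  172.16.0.0/12 (172.16.0.0 - 172.31.255.255)
  192.168.0.0/16 (192.168.0.0 - 192.168.255.255)
Public (not in any RFC 1918 range)


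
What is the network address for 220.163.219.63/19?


IP:   11011100.10100011.11011011.00111111
Mask: 11111111.11111111.11100000.00000000
AND operation:
Net:  11011100.10100011.11000000.00000000
Network: 220.163.192.0/19


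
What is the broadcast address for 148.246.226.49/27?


Network: 148.246.226.32/27
Host bits = 5
Set all host bits to 1:
Broadcast: 148.246.226.63


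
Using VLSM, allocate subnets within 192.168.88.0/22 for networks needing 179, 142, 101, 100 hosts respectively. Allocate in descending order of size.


179 hosts -> /24 (254 usable): 192.168.88.0/24
142 hosts -> /24 (254 usable): 192.168.89.0/24
101 hosts -> /25 (126 usable): 192.168.90.0/25
100 hosts -> /25 (126 usable): 192.168.90.128/25
Allocation: 192.168.88.0/24 (179 hosts, 254 usable); 192.168.89.0/24 (142 hosts, 254 usable); 192.168.90.0/25 (101 hosts, 126 usable); 192.168.90.128/25 (100 hosts, 126 usable)


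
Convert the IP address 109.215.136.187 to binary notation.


109 = 01101101
215 = 11010111
136 = 10001000
187 = 10111011
Binary: 01101101.11010111.10001000.10111011


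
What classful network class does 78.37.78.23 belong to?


First octet: 78
Binary: 01001110
0xxxxxxx -> Class A (1-126)
Class A, default mask 255.0.0.0 (/8)


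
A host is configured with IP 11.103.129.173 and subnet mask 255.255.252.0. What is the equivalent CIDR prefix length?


Binary: 11111111.11111111.11111100.00000000
Count leading 1s
Prefix: /22


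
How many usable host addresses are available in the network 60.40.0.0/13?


Host bits = 32 - 13 = 19
Total addresses = 2^19 = 524288
Usable = total - 2 (network and broadcast)
Usable hosts: 524286


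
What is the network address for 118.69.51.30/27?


IP:   01110110.01000101.00110011.00011110
Mask: 11111111.11111111.11111111.11100000
AND operation:
Net:  01110110.01000101.00110011.00000000
Network: 118.69.51.0/27


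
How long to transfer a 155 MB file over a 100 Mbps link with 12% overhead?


Effective throughput = 100 * (1 - 12/100) = 88 Mbps
File size in Mb = 155 * 8 = 1240 Mb
Time = 1240 / 88
Time = 14.0909 seconds


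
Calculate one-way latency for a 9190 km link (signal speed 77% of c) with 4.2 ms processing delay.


Speed = 0.77 * 3e5 km/s = 231000 km/s
Propagation delay = 9190 / 231000 = 0.0398 s = 39.7835 ms
Processing delay = 4.2 ms
Total one-way latency = 43.9835 ms


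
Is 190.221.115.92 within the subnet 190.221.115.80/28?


Subnet network: 190.221.115.80
Test IP AND mask: 190.221.115.80
Yes, 190.221.115.92 is in 190.221.115.80/28


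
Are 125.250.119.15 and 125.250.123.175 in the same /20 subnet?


Mask: 255.255.240.0
125.250.119.15 AND mask = 125.250.112.0
125.250.123.175 AND mask = 125.250.112.0
Yes, same subnet (125.250.112.0)


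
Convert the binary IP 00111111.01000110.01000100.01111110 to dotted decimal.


00111111 = 63
01000110 = 70
01000100 = 68
01111110 = 126
IP: 63.70.68.126


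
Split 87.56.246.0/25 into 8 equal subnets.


New prefix = 25 + 3 = 28
Each subnet has 16 addresses
  87.56.246.0/28
  87.56.246.16/28
  87.56.246.32/28
  87.56.246.48/28
  87.56.246.64/28
  87.56.246.80/28
  87.56.246.96/28
  87.56.246.112/28
Subnets: 87.56.246.0/28, 87.56.246.16/28, 87.56.246.32/28, 87.56.246.48/28, 87.56.246.64/28, 87.56.246.80/28, 87.56.246.96/28, 87.56.246.112/28


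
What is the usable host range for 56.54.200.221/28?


Network: 56.54.200.208
Broadcast: 56.54.200.223
First usable = network + 1
Last usable = broadcast - 1
Range: 56.54.200.209 to 56.54.200.222


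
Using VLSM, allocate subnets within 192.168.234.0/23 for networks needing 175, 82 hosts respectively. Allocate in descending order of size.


175 hosts -> /24 (254 usable): 192.168.234.0/24
82 hosts -> /25 (126 usable): 192.168.235.0/25
Allocation: 192.168.234.0/24 (175 hosts, 254 usable); 192.168.235.0/25 (82 hosts, 126 usable)


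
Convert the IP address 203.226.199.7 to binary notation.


203 = 11001011
226 = 11100010
199 = 11000111
7 = 00000111
Binary: 11001011.11100010.11000111.00000111


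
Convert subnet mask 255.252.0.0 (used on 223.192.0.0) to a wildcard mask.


Subnet mask: 255.252.0.0
Wildcard = 255.255.255.255 - subnet mask
255 - 255 = 0
255 - 252 = 3
255 - 0 = 255
255 - 0 = 255
Wildcard: 0.3.255.255


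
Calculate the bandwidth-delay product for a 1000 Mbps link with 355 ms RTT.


BDP = bandwidth * RTT
= 1000 Mbps * 355 ms
= 1000 * 1e6 * 355 / 1000 bits
= 355000000 bits
= 44375000 bytes
= 43334.9609 KB
BDP = 355000000 bits (44375000 bytes)


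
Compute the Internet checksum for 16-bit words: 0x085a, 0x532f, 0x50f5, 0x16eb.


Sum all words (with carry folding):
+ 0x085a = 0x085a
+ 0x532f = 0x5b89
+ 0x50f5 = 0xac7e
+ 0x16eb = 0xc369
One's complement: ~0xc369
Checksum = 0x3c96


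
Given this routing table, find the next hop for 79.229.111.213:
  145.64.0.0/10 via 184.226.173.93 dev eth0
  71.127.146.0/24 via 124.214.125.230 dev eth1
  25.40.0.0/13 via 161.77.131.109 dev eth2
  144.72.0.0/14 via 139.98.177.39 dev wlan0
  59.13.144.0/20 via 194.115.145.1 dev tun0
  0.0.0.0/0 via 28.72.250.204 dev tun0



Longest prefix match for 79.229.111.213:
  /10 145.64.0.0: no
  /24 71.127.146.0: no
  /13 25.40.0.0: no
  /14 144.72.0.0: no
  /20 59.13.144.0: no
  /0 0.0.0.0: MATCH
Selected: next-hop 28.72.250.204 via tun0 (matched /0)


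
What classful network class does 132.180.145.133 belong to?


First octet: 132
Binary: 10000100
10xxxxxx -> Class B (128-191)
Class B, default mask 255.255.0.0 (/16)


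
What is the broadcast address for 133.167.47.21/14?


Network: 133.164.0.0/14
Host bits = 18
Set all host bits to 1:
Broadcast: 133.167.255.255


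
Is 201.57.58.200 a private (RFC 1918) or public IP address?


RFC 1918 private ranges:
  10.0.0.0/8 (10.0.0.0 - 10.255.255.255)
  172.16.0.0/12 (172.16.0.0 - 172.31.255.255)
  192.168.0.0/16 (192.168.0.0 - 192.168.255.255)
Public (not in any RFC 1918 range)


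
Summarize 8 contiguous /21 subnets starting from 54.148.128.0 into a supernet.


Original prefix: /21
Number of subnets: 8 = 2^3
New prefix = 21 - 3 = 18
Supernet: 54.148.128.0/18


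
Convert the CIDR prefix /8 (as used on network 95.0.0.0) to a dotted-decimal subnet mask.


/8 means 8 network bits, 24 host bits
Binary: 11111111000000000000000000000000
Mask: 255.0.0.0


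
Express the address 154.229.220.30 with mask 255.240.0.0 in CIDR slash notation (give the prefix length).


Binary: 11111111.11110000.00000000.00000000
Count leading 1s
Prefix: /12


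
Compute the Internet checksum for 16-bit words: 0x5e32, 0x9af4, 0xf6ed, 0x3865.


Sum all words (with carry folding):
+ 0x5e32 = 0x5e32
+ 0x9af4 = 0xf926
+ 0xf6ed = 0xf014
+ 0x3865 = 0x287a
One's complement: ~0x287a
Checksum = 0xd785


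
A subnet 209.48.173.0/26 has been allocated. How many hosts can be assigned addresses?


Host bits = 32 - 26 = 6
Total addresses = 2^6 = 64
Usable = total - 2 (network and broadcast)
Usable hosts: 62


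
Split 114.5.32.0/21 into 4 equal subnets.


New prefix = 21 + 2 = 23
Each subnet has 512 addresses
  114.5.32.0/23
  114.5.34.0/23
  114.5.36.0/23
  114.5.38.0/23
Subnets: 114.5.32.0/23, 114.5.34.0/23, 114.5.36.0/23, 114.5.38.0/23


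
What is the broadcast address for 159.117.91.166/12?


Network: 159.112.0.0/12
Host bits = 20
Set all host bits to 1:
Broadcast: 159.127.255.255


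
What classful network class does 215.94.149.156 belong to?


First octet: 215
Binary: 11010111
110xxxxx -> Class C (192-223)
Class C, default mask 255.255.255.0 (/24)
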